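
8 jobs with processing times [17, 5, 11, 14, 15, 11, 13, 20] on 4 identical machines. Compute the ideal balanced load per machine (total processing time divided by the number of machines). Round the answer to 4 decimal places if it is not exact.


Total processing time = 17 + 5 + 11 + 14 + 15 + 11 + 13 + 20 = 106
Number of machines = 4
Ideal balanced load = 106 / 4 = 26.5

26.5


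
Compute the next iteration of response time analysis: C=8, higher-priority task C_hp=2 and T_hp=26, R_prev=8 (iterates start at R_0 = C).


R_next = C + ceil(R_prev / T_hp) * C_hp
ceil(8 / 26) = ceil(0.3077) = 1
Interference = 1 * 2 = 2
R_next = 8 + 2 = 10

10


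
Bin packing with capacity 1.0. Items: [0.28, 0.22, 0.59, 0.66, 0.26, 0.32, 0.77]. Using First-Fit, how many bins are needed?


Place items sequentially using First-Fit:
  Item 0.28 -> new Bin 1
  Item 0.22 -> Bin 1 (now 0.5)
  Item 0.59 -> new Bin 2
  Item 0.66 -> new Bin 3
  Item 0.26 -> Bin 1 (now 0.76)
  Item 0.32 -> Bin 2 (now 0.91)
  Item 0.77 -> new Bin 4
Total bins used = 4

4


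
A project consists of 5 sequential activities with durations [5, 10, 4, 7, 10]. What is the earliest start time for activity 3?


Activity 3 starts after activities 1 through 2 complete.
Predecessor durations: [5, 10]
ES = 5 + 10 = 15

15


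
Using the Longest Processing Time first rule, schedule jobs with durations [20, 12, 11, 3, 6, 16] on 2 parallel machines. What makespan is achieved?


Sort jobs in decreasing order (LPT): [20, 16, 12, 11, 6, 3]
Assign each job to the least loaded machine:
  Machine 1: jobs [20, 11, 3], load = 34
  Machine 2: jobs [16, 12, 6], load = 34
Makespan = max load = 34

34


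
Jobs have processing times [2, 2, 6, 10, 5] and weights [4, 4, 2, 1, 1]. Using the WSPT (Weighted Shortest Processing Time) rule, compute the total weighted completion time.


Compute p/w ratios and sort ascending (WSPT): [(2, 4), (2, 4), (6, 2), (5, 1), (10, 1)]
Compute weighted completion times:
  Job (p=2,w=4): C=2, w*C=4*2=8
  Job (p=2,w=4): C=4, w*C=4*4=16
  Job (p=6,w=2): C=10, w*C=2*10=20
  Job (p=5,w=1): C=15, w*C=1*15=15
  Job (p=10,w=1): C=25, w*C=1*25=25
Total weighted completion time = 84

84


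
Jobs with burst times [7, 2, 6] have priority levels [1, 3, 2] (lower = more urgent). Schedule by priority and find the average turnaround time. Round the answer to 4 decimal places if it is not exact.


Sort by priority (ascending = highest first):
Order: [(1, 7), (2, 6), (3, 2)]
Completion times:
  Priority 1, burst=7, C=7
  Priority 2, burst=6, C=13
  Priority 3, burst=2, C=15
Average turnaround = 35/3 = 11.6667

11.6667


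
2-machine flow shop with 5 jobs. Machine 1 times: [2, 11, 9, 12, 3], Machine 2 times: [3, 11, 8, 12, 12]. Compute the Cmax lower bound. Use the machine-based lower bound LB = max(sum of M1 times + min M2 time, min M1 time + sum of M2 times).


LB1 = sum(M1 times) + min(M2 times) = 37 + 3 = 40
LB2 = min(M1 times) + sum(M2 times) = 2 + 46 = 48
Lower bound = max(LB1, LB2) = max(40, 48) = 48

48


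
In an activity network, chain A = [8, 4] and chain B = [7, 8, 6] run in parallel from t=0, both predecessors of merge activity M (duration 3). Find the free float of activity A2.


ES(A2) = sum of predecessors on chain A = 8
EF(A2) = ES + duration = 8 + 4 = 12
Successor of A2 is M. ES(M) = max(sum(A), sum(B)) = max(12, 21) = 21
Free float = ES(successor) - EF(current) = 21 - 12 = 9

9


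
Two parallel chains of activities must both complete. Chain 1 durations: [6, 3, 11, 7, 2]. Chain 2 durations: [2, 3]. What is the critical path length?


Path A total = 6 + 3 + 11 + 7 + 2 = 29
Path B total = 2 + 3 = 5
Critical path = longest path = max(29, 5) = 29

29


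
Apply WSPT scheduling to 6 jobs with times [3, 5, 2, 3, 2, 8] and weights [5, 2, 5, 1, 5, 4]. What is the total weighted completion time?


Compute p/w ratios and sort ascending (WSPT): [(2, 5), (2, 5), (3, 5), (8, 4), (5, 2), (3, 1)]
Compute weighted completion times:
  Job (p=2,w=5): C=2, w*C=5*2=10
  Job (p=2,w=5): C=4, w*C=5*4=20
  Job (p=3,w=5): C=7, w*C=5*7=35
  Job (p=8,w=4): C=15, w*C=4*15=60
  Job (p=5,w=2): C=20, w*C=2*20=40
  Job (p=3,w=1): C=23, w*C=1*23=23
Total weighted completion time = 188

188


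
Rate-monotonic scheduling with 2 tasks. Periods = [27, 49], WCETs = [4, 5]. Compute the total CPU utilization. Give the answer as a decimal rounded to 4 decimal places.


Compute individual utilizations (exact fractions):
  Task 1: C/T = 4/27 (approx. 0.1481)
  Task 2: C/T = 5/49 (approx. 0.102)
Total utilization U = 4/27 + 5/49 = 331/1323
Rounded to 4 decimal places: U = 0.2502
RM (Liu & Layland) bound for 2 tasks = 0.828427; compare with U = 331/1323 (approx. 0.250189)
U <= bound, so schedulable by RM sufficient condition.

0.2502


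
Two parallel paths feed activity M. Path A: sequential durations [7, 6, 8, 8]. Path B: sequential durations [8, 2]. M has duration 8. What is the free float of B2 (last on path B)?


ES(B2) = sum of predecessors on chain B = 8
EF(B2) = ES + duration = 8 + 2 = 10
Successor of B2 is M. ES(M) = max(sum(A), sum(B)) = max(29, 10) = 29
Free float = ES(successor) - EF(current) = 29 - 10 = 19

19


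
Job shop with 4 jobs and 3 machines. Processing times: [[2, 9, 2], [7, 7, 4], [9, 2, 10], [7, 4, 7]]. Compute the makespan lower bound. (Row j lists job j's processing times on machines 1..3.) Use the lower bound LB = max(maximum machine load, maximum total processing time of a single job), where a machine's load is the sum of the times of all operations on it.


Machine loads:
  Machine 1: 2 + 7 + 9 + 7 = 25
  Machine 2: 9 + 7 + 2 + 4 = 22
  Machine 3: 2 + 4 + 10 + 7 = 23
Max machine load = 25
Job totals:
  Job 1: 13
  Job 2: 18
  Job 3: 21
  Job 4: 18
Max job total = 21
Lower bound = max(25, 21) = 25

25


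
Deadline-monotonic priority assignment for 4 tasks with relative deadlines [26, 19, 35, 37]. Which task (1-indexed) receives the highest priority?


Sort tasks by relative deadline (ascending):
  Task 2: deadline = 19
  Task 1: deadline = 26
  Task 3: deadline = 35
  Task 4: deadline = 37
Priority order (highest first): [2, 1, 3, 4]
Highest priority task = 2

2


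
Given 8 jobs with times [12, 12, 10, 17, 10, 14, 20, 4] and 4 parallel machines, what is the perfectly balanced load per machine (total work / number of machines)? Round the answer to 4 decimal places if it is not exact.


Total processing time = 12 + 12 + 10 + 17 + 10 + 14 + 20 + 4 = 99
Number of machines = 4
Ideal balanced load = 99 / 4 = 24.75

24.75


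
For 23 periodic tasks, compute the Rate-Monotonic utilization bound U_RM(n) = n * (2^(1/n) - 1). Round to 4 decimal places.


Compute 2^(1/23) = 1.0305955448
Subtract 1: 1.0305955448 - 1 = 0.0305955448
Multiply by n: 23 * 0.0305955448 = 0.7036975304
Round to 4 dp: 0.7037

0.7037


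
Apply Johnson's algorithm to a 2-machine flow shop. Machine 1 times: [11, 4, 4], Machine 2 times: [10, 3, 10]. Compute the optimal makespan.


Apply Johnson's rule:
  Group 1 (a <= b): [(3, 4, 10)]
  Group 2 (a > b): [(1, 11, 10), (2, 4, 3)]
Optimal job order: [3, 1, 2]
Schedule:
  Job 3: M1 done at 4, M2 done at 14
  Job 1: M1 done at 15, M2 done at 25
  Job 2: M1 done at 19, M2 done at 28
Makespan = 28

28


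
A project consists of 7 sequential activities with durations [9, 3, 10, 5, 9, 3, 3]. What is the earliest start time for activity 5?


Activity 5 starts after activities 1 through 4 complete.
Predecessor durations: [9, 3, 10, 5]
ES = 9 + 3 + 10 + 5 = 27

27


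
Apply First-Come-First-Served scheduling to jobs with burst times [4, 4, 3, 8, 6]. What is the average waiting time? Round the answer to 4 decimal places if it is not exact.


FCFS order (as given): [4, 4, 3, 8, 6]
Waiting times:
  Job 1: wait = 0
  Job 2: wait = 4
  Job 3: wait = 8
  Job 4: wait = 11
  Job 5: wait = 19
Sum of waiting times = 42
Average waiting time = 42/5 = 8.4

8.4


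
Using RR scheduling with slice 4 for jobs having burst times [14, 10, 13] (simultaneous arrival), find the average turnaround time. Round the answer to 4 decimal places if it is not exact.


Time quantum = 4
Execution trace:
  J1 runs 4 units, time = 4
  J2 runs 4 units, time = 8
  J3 runs 4 units, time = 12
  J1 runs 4 units, time = 16
  J2 runs 4 units, time = 20
  J3 runs 4 units, time = 24
  J1 runs 4 units, time = 28
  J2 runs 2 units, time = 30
  J3 runs 4 units, time = 34
  J1 runs 2 units, time = 36
  J3 runs 1 units, time = 37
Finish times: [36, 30, 37]
Average turnaround = 103/3 = 34.3333

34.3333


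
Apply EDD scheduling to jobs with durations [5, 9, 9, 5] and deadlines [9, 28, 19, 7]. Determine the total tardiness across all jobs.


Sort by due date (EDD order): [(5, 7), (5, 9), (9, 19), (9, 28)]
Compute completion times and tardiness:
  Job 1: p=5, d=7, C=5, tardiness=max(0,5-7)=0
  Job 2: p=5, d=9, C=10, tardiness=max(0,10-9)=1
  Job 3: p=9, d=19, C=19, tardiness=max(0,19-19)=0
  Job 4: p=9, d=28, C=28, tardiness=max(0,28-28)=0
Total tardiness = 1

1


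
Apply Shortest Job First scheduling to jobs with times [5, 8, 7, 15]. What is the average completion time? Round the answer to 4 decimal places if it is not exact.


SJF order (ascending): [5, 7, 8, 15]
Completion times:
  Job 1: burst=5, C=5
  Job 2: burst=7, C=12
  Job 3: burst=8, C=20
  Job 4: burst=15, C=35
Average completion = 72/4 = 18.0

18.0


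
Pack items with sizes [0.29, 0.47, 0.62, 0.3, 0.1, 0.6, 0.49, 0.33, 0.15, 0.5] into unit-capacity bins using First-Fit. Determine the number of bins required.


Place items sequentially using First-Fit:
  Item 0.29 -> new Bin 1
  Item 0.47 -> Bin 1 (now 0.76)
  Item 0.62 -> new Bin 2
  Item 0.3 -> Bin 2 (now 0.92)
  Item 0.1 -> Bin 1 (now 0.86)
  Item 0.6 -> new Bin 3
  Item 0.49 -> new Bin 4
  Item 0.33 -> Bin 3 (now 0.93)
  Item 0.15 -> Bin 4 (now 0.64)
  Item 0.5 -> new Bin 5
Total bins used = 5

5


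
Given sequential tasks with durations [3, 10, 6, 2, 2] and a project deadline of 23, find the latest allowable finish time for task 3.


LF(activity 3) = deadline - sum of successor durations
Successors: activities 4 through 5 with durations [2, 2]
Sum of successor durations = 4
LF = 23 - 4 = 19

19


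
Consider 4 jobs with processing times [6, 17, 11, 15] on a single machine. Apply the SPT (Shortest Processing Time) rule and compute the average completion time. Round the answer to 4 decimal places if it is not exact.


Sort jobs by processing time (SPT order): [6, 11, 15, 17]
Compute completion times sequentially:
  Job 1: processing = 6, completes at 6
  Job 2: processing = 11, completes at 17
  Job 3: processing = 15, completes at 32
  Job 4: processing = 17, completes at 49
Sum of completion times = 104
Average completion time = 104/4 = 26.0

26.0


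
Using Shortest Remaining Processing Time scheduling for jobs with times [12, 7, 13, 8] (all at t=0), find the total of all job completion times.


Since all jobs arrive at t=0, SRPT equals SPT ordering.
SPT order: [7, 8, 12, 13]
Completion times:
  Job 1: p=7, C=7
  Job 2: p=8, C=15
  Job 3: p=12, C=27
  Job 4: p=13, C=40
Total completion time = 7 + 15 + 27 + 40 = 89

89


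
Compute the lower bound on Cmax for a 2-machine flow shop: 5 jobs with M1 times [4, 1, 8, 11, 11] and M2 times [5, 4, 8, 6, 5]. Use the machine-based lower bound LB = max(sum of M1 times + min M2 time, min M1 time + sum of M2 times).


LB1 = sum(M1 times) + min(M2 times) = 35 + 4 = 39
LB2 = min(M1 times) + sum(M2 times) = 1 + 28 = 29
Lower bound = max(LB1, LB2) = max(39, 29) = 39

39


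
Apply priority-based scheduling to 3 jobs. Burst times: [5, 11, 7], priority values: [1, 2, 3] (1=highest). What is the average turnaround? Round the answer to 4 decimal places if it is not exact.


Sort by priority (ascending = highest first):
Order: [(1, 5), (2, 11), (3, 7)]
Completion times:
  Priority 1, burst=5, C=5
  Priority 2, burst=11, C=16
  Priority 3, burst=7, C=23
Average turnaround = 44/3 = 14.6667

14.6667


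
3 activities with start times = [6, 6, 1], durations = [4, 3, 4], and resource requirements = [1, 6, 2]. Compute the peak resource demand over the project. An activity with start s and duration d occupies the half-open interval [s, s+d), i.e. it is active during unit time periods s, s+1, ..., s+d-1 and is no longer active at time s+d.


Each activity i is active on [start_i, start_i + duration_i).
Compute total resource usage per time slot:
  t=0: active resources = [], total = 0
  t=1: active resources = [2], total = 2
  t=2: active resources = [2], total = 2
  t=3: active resources = [2], total = 2
  t=4: active resources = [2], total = 2
  t=5: active resources = [], total = 0
  t=6: active resources = [1, 6], total = 7
  t=7: active resources = [1, 6], total = 7
  t=8: active resources = [1, 6], total = 7
  t=9: active resources = [1], total = 1
Peak resource demand = 7

7


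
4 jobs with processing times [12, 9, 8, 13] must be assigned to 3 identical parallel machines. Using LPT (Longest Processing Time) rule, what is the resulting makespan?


Sort jobs in decreasing order (LPT): [13, 12, 9, 8]
Assign each job to the least loaded machine:
  Machine 1: jobs [13], load = 13
  Machine 2: jobs [12], load = 12
  Machine 3: jobs [9, 8], load = 17
Makespan = max load = 17

17


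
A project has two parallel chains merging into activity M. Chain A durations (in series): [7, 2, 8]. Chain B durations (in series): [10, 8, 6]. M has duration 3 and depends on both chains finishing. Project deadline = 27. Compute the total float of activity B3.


Forward pass: ES(B3) = sum of predecessors on chain B = 18
EF = ES + duration = 18 + 6 = 24
Backward pass: LF(M) = deadline = 27; LS(M) = 27 - 3 = 24
LF(B3) = LS(M) - sum(successors on chain B) = 24 - 0 = 24
LS = LF - duration = 24 - 6 = 18
Total float = LS - ES = 18 - 18 = 0

0


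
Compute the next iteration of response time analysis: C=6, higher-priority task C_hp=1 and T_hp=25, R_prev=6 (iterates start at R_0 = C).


R_next = C + ceil(R_prev / T_hp) * C_hp
ceil(6 / 25) = ceil(0.24) = 1
Interference = 1 * 1 = 1
R_next = 6 + 1 = 7

7


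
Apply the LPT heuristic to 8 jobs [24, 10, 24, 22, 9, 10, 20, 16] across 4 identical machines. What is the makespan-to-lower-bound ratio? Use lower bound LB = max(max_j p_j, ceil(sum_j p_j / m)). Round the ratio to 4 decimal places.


LPT order: [24, 24, 22, 20, 16, 10, 10, 9]
Machine loads after assignment: [34, 33, 32, 36]
LPT makespan = 36
Lower bound = max(max_job, ceil(total/4)) = max(24, 34) = 34
Ratio = 36 / 34 = 1.0588

1.0588


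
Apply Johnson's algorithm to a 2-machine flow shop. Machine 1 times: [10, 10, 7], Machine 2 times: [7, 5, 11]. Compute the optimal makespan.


Apply Johnson's rule:
  Group 1 (a <= b): [(3, 7, 11)]
  Group 2 (a > b): [(1, 10, 7), (2, 10, 5)]
Optimal job order: [3, 1, 2]
Schedule:
  Job 3: M1 done at 7, M2 done at 18
  Job 1: M1 done at 17, M2 done at 25
  Job 2: M1 done at 27, M2 done at 32
Makespan = 32

32


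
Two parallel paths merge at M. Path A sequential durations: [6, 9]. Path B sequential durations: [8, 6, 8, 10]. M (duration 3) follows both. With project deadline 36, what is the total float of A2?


Forward pass: ES(A2) = sum of predecessors on chain A = 6
EF = ES + duration = 6 + 9 = 15
Backward pass: LF(M) = deadline = 36; LS(M) = 36 - 3 = 33
LF(A2) = LS(M) - sum(successors on chain A) = 33 - 0 = 33
LS = LF - duration = 33 - 9 = 24
Total float = LS - ES = 24 - 6 = 18

18


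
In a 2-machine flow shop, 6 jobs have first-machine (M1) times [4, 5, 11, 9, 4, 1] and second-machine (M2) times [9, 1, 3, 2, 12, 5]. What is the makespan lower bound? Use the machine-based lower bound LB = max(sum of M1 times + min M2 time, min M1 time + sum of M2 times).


LB1 = sum(M1 times) + min(M2 times) = 34 + 1 = 35
LB2 = min(M1 times) + sum(M2 times) = 1 + 32 = 33
Lower bound = max(LB1, LB2) = max(35, 33) = 35

35


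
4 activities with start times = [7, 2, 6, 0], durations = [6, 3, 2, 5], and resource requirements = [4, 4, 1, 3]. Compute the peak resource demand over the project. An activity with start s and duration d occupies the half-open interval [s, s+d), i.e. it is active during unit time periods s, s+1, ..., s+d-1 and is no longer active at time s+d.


Each activity i is active on [start_i, start_i + duration_i).
Compute total resource usage per time slot:
  t=0: active resources = [3], total = 3
  t=1: active resources = [3], total = 3
  t=2: active resources = [4, 3], total = 7
  t=3: active resources = [4, 3], total = 7
  t=4: active resources = [4, 3], total = 7
  t=5: active resources = [], total = 0
  t=6: active resources = [1], total = 1
  t=7: active resources = [4, 1], total = 5
  t=8: active resources = [4], total = 4
  t=9: active resources = [4], total = 4
  t=10: active resources = [4], total = 4
  t=11: active resources = [4], total = 4
  t=12: active resources = [4], total = 4
Peak resource demand = 7

7


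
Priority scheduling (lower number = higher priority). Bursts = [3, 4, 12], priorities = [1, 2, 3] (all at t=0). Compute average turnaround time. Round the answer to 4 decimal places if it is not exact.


Sort by priority (ascending = highest first):
Order: [(1, 3), (2, 4), (3, 12)]
Completion times:
  Priority 1, burst=3, C=3
  Priority 2, burst=4, C=7
  Priority 3, burst=12, C=19
Average turnaround = 29/3 = 9.6667

9.6667


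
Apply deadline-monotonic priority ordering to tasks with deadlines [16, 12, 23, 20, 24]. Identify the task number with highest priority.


Sort tasks by relative deadline (ascending):
  Task 2: deadline = 12
  Task 1: deadline = 16
  Task 4: deadline = 20
  Task 3: deadline = 23
  Task 5: deadline = 24
Priority order (highest first): [2, 1, 4, 3, 5]
Highest priority task = 2

2


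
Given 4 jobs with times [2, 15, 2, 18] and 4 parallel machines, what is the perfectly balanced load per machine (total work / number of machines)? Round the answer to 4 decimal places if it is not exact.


Total processing time = 2 + 15 + 2 + 18 = 37
Number of machines = 4
Ideal balanced load = 37 / 4 = 9.25

9.25


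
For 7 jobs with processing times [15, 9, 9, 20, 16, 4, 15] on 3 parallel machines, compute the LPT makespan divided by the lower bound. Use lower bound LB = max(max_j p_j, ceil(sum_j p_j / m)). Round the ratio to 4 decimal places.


LPT order: [20, 16, 15, 15, 9, 9, 4]
Machine loads after assignment: [29, 29, 30]
LPT makespan = 30
Lower bound = max(max_job, ceil(total/3)) = max(20, 30) = 30
Ratio = 30 / 30 = 1.0

1.0


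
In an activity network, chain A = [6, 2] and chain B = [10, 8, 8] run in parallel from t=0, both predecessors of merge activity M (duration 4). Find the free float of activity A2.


ES(A2) = sum of predecessors on chain A = 6
EF(A2) = ES + duration = 6 + 2 = 8
Successor of A2 is M. ES(M) = max(sum(A), sum(B)) = max(8, 26) = 26
Free float = ES(successor) - EF(current) = 26 - 8 = 18

18


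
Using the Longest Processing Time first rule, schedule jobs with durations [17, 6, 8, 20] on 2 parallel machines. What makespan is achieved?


Sort jobs in decreasing order (LPT): [20, 17, 8, 6]
Assign each job to the least loaded machine:
  Machine 1: jobs [20, 6], load = 26
  Machine 2: jobs [17, 8], load = 25
Makespan = max load = 26

26


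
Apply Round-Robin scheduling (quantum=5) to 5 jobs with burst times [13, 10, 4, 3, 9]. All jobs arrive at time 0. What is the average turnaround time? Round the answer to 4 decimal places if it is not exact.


Time quantum = 5
Execution trace:
  J1 runs 5 units, time = 5
  J2 runs 5 units, time = 10
  J3 runs 4 units, time = 14
  J4 runs 3 units, time = 17
  J5 runs 5 units, time = 22
  J1 runs 5 units, time = 27
  J2 runs 5 units, time = 32
  J5 runs 4 units, time = 36
  J1 runs 3 units, time = 39
Finish times: [39, 32, 14, 17, 36]
Average turnaround = 138/5 = 27.6

27.6


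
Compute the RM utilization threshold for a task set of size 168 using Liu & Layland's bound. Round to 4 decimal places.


Compute 2^(1/168) = 1.0041343992
Subtract 1: 1.0041343992 - 1 = 0.0041343992
Multiply by n: 168 * 0.0041343992 = 0.6945790656
Round to 4 dp: 0.6946

0.6946


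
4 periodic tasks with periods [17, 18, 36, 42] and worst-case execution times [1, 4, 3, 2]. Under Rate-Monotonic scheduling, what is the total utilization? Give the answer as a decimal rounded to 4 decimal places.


Compute individual utilizations (exact fractions):
  Task 1: C/T = 1/17 (approx. 0.0588)
  Task 2: C/T = 4/18 = 2/9 (approx. 0.2222)
  Task 3: C/T = 3/36 = 1/12 (approx. 0.0833)
  Task 4: C/T = 2/42 = 1/21 (approx. 0.0476)
Total utilization U = 1/17 + 2/9 + 1/12 + 1/21 = 1765/4284
Rounded to 4 decimal places: U = 0.4120
RM (Liu & Layland) bound for 4 tasks = 0.756828; compare with U = 1765/4284 (approx. 0.411998)
U <= bound, so schedulable by RM sufficient condition.

0.4120


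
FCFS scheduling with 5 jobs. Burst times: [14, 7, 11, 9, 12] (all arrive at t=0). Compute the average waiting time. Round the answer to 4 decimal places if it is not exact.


FCFS order (as given): [14, 7, 11, 9, 12]
Waiting times:
  Job 1: wait = 0
  Job 2: wait = 14
  Job 3: wait = 21
  Job 4: wait = 32
  Job 5: wait = 41
Sum of waiting times = 108
Average waiting time = 108/5 = 21.6

21.6


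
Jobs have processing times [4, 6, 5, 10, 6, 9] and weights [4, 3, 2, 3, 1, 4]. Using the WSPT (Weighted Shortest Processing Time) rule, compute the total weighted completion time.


Compute p/w ratios and sort ascending (WSPT): [(4, 4), (6, 3), (9, 4), (5, 2), (10, 3), (6, 1)]
Compute weighted completion times:
  Job (p=4,w=4): C=4, w*C=4*4=16
  Job (p=6,w=3): C=10, w*C=3*10=30
  Job (p=9,w=4): C=19, w*C=4*19=76
  Job (p=5,w=2): C=24, w*C=2*24=48
  Job (p=10,w=3): C=34, w*C=3*34=102
  Job (p=6,w=1): C=40, w*C=1*40=40
Total weighted completion time = 312

312


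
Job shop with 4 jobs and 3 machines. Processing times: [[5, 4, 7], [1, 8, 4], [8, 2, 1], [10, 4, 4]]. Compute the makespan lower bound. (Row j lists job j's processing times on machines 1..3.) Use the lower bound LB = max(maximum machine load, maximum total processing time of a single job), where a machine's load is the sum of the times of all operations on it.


Machine loads:
  Machine 1: 5 + 1 + 8 + 10 = 24
  Machine 2: 4 + 8 + 2 + 4 = 18
  Machine 3: 7 + 4 + 1 + 4 = 16
Max machine load = 24
Job totals:
  Job 1: 16
  Job 2: 13
  Job 3: 11
  Job 4: 18
Max job total = 18
Lower bound = max(24, 18) = 24

24


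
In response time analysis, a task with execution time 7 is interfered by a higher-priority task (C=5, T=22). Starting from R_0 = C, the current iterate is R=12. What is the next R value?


R_next = C + ceil(R_prev / T_hp) * C_hp
ceil(12 / 22) = ceil(0.5455) = 1
Interference = 1 * 5 = 5
R_next = 7 + 5 = 12
R_next = R_prev, so the iteration has converged (response time = 12).

12


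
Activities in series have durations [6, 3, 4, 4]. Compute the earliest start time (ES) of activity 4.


Activity 4 starts after activities 1 through 3 complete.
Predecessor durations: [6, 3, 4]
ES = 6 + 3 + 4 = 13

13


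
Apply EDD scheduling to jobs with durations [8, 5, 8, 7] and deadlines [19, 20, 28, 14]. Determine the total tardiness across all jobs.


Sort by due date (EDD order): [(7, 14), (8, 19), (5, 20), (8, 28)]
Compute completion times and tardiness:
  Job 1: p=7, d=14, C=7, tardiness=max(0,7-14)=0
  Job 2: p=8, d=19, C=15, tardiness=max(0,15-19)=0
  Job 3: p=5, d=20, C=20, tardiness=max(0,20-20)=0
  Job 4: p=8, d=28, C=28, tardiness=max(0,28-28)=0
Total tardiness = 0

0


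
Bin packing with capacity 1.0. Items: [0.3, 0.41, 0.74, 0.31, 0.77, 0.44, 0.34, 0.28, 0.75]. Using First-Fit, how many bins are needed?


Place items sequentially using First-Fit:
  Item 0.3 -> new Bin 1
  Item 0.41 -> Bin 1 (now 0.71)
  Item 0.74 -> new Bin 2
  Item 0.31 -> new Bin 3
  Item 0.77 -> new Bin 4
  Item 0.44 -> Bin 3 (now 0.75)
  Item 0.34 -> new Bin 5
  Item 0.28 -> Bin 1 (now 0.99)
  Item 0.75 -> new Bin 6
Total bins used = 6

6


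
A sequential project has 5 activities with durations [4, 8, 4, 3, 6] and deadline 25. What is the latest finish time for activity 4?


LF(activity 4) = deadline - sum of successor durations
Successors: activities 5 through 5 with durations [6]
Sum of successor durations = 6
LF = 25 - 6 = 19

19


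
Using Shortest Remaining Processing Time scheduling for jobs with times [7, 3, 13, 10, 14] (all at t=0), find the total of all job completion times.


Since all jobs arrive at t=0, SRPT equals SPT ordering.
SPT order: [3, 7, 10, 13, 14]
Completion times:
  Job 1: p=3, C=3
  Job 2: p=7, C=10
  Job 3: p=10, C=20
  Job 4: p=13, C=33
  Job 5: p=14, C=47
Total completion time = 3 + 10 + 20 + 33 + 47 = 113

113


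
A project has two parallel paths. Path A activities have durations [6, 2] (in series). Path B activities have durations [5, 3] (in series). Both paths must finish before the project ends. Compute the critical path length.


Path A total = 6 + 2 = 8
Path B total = 5 + 3 = 8
Critical path = longest path = max(8, 8) = 8

8


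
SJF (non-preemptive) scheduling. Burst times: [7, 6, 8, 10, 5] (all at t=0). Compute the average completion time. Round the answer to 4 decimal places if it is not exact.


SJF order (ascending): [5, 6, 7, 8, 10]
Completion times:
  Job 1: burst=5, C=5
  Job 2: burst=6, C=11
  Job 3: burst=7, C=18
  Job 4: burst=8, C=26
  Job 5: burst=10, C=36
Average completion = 96/5 = 19.2

19.2


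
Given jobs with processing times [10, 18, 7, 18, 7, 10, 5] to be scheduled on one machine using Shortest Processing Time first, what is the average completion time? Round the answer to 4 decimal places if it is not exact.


Sort jobs by processing time (SPT order): [5, 7, 7, 10, 10, 18, 18]
Compute completion times sequentially:
  Job 1: processing = 5, completes at 5
  Job 2: processing = 7, completes at 12
  Job 3: processing = 7, completes at 19
  Job 4: processing = 10, completes at 29
  Job 5: processing = 10, completes at 39
  Job 6: processing = 18, completes at 57
  Job 7: processing = 18, completes at 75
Sum of completion times = 236
Average completion time = 236/7 = 33.7143

33.7143


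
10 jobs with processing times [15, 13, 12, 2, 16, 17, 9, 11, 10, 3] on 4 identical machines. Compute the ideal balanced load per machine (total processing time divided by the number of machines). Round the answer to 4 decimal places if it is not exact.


Total processing time = 15 + 13 + 12 + 2 + 16 + 17 + 9 + 11 + 10 + 3 = 108
Number of machines = 4
Ideal balanced load = 108 / 4 = 27.0

27.0


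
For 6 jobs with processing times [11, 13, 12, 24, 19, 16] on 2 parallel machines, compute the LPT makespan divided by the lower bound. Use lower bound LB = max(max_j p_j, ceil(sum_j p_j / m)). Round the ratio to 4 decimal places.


LPT order: [24, 19, 16, 13, 12, 11]
Machine loads after assignment: [48, 47]
LPT makespan = 48
Lower bound = max(max_job, ceil(total/2)) = max(24, 48) = 48
Ratio = 48 / 48 = 1.0

1.0


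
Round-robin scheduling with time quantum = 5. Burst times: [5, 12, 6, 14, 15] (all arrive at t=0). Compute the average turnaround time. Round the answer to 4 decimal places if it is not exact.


Time quantum = 5
Execution trace:
  J1 runs 5 units, time = 5
  J2 runs 5 units, time = 10
  J3 runs 5 units, time = 15
  J4 runs 5 units, time = 20
  J5 runs 5 units, time = 25
  J2 runs 5 units, time = 30
  J3 runs 1 units, time = 31
  J4 runs 5 units, time = 36
  J5 runs 5 units, time = 41
  J2 runs 2 units, time = 43
  J4 runs 4 units, time = 47
  J5 runs 5 units, time = 52
Finish times: [5, 43, 31, 47, 52]
Average turnaround = 178/5 = 35.6

35.6


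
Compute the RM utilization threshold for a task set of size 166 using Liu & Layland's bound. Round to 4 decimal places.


Compute 2^(1/166) = 1.0041843153
Subtract 1: 1.0041843153 - 1 = 0.0041843153
Multiply by n: 166 * 0.0041843153 = 0.6945963398
Round to 4 dp: 0.6946

0.6946


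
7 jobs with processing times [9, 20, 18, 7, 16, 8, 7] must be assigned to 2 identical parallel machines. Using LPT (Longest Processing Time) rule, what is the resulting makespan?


Sort jobs in decreasing order (LPT): [20, 18, 16, 9, 8, 7, 7]
Assign each job to the least loaded machine:
  Machine 1: jobs [20, 9, 8, 7], load = 44
  Machine 2: jobs [18, 16, 7], load = 41
Makespan = max load = 44

44


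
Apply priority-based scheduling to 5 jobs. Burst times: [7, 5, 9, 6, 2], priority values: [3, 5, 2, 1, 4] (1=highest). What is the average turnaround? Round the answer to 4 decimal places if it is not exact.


Sort by priority (ascending = highest first):
Order: [(1, 6), (2, 9), (3, 7), (4, 2), (5, 5)]
Completion times:
  Priority 1, burst=6, C=6
  Priority 2, burst=9, C=15
  Priority 3, burst=7, C=22
  Priority 4, burst=2, C=24
  Priority 5, burst=5, C=29
Average turnaround = 96/5 = 19.2

19.2


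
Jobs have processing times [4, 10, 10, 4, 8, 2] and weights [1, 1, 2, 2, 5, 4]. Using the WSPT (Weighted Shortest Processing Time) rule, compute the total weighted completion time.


Compute p/w ratios and sort ascending (WSPT): [(2, 4), (8, 5), (4, 2), (4, 1), (10, 2), (10, 1)]
Compute weighted completion times:
  Job (p=2,w=4): C=2, w*C=4*2=8
  Job (p=8,w=5): C=10, w*C=5*10=50
  Job (p=4,w=2): C=14, w*C=2*14=28
  Job (p=4,w=1): C=18, w*C=1*18=18
  Job (p=10,w=2): C=28, w*C=2*28=56
  Job (p=10,w=1): C=38, w*C=1*38=38
Total weighted completion time = 198

198


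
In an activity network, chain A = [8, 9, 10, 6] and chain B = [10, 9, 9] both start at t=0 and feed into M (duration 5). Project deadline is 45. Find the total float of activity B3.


Forward pass: ES(B3) = sum of predecessors on chain B = 19
EF = ES + duration = 19 + 9 = 28
Backward pass: LF(M) = deadline = 45; LS(M) = 45 - 5 = 40
LF(B3) = LS(M) - sum(successors on chain B) = 40 - 0 = 40
LS = LF - duration = 40 - 9 = 31
Total float = LS - ES = 31 - 19 = 12

12


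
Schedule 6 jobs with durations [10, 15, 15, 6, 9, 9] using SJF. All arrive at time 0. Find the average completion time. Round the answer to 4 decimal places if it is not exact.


SJF order (ascending): [6, 9, 9, 10, 15, 15]
Completion times:
  Job 1: burst=6, C=6
  Job 2: burst=9, C=15
  Job 3: burst=9, C=24
  Job 4: burst=10, C=34
  Job 5: burst=15, C=49
  Job 6: burst=15, C=64
Average completion = 192/6 = 32.0

32.0


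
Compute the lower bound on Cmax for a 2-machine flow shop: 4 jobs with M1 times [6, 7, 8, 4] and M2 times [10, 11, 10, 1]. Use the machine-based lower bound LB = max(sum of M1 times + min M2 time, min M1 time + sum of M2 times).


LB1 = sum(M1 times) + min(M2 times) = 25 + 1 = 26
LB2 = min(M1 times) + sum(M2 times) = 4 + 32 = 36
Lower bound = max(LB1, LB2) = max(26, 36) = 36

36


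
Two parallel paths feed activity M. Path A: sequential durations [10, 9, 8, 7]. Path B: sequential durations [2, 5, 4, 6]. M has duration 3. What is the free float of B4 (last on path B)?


ES(B4) = sum of predecessors on chain B = 11
EF(B4) = ES + duration = 11 + 6 = 17
Successor of B4 is M. ES(M) = max(sum(A), sum(B)) = max(34, 17) = 34
Free float = ES(successor) - EF(current) = 34 - 17 = 17

17


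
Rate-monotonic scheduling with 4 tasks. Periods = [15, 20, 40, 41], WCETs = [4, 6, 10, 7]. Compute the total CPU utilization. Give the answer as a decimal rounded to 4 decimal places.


Compute individual utilizations (exact fractions):
  Task 1: C/T = 4/15 (approx. 0.2667)
  Task 2: C/T = 6/20 = 3/10 (approx. 0.3)
  Task 3: C/T = 10/40 = 1/4 (approx. 0.25)
  Task 4: C/T = 7/41 (approx. 0.1707)
Total utilization U = 4/15 + 3/10 + 1/4 + 7/41 = 2429/2460
Rounded to 4 decimal places: U = 0.9874
RM (Liu & Layland) bound for 4 tasks = 0.756828; compare with U = 2429/2460 (approx. 0.987398)
bound < U <= 1, so the RM sufficient condition is not met (inconclusive; an exact test such as response-time analysis is needed).

0.9874


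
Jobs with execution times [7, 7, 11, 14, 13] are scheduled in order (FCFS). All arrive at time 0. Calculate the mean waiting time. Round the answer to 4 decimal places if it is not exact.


FCFS order (as given): [7, 7, 11, 14, 13]
Waiting times:
  Job 1: wait = 0
  Job 2: wait = 7
  Job 3: wait = 14
  Job 4: wait = 25
  Job 5: wait = 39
Sum of waiting times = 85
Average waiting time = 85/5 = 17.0

17.0


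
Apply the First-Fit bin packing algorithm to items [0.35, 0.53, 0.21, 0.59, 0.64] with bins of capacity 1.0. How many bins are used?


Place items sequentially using First-Fit:
  Item 0.35 -> new Bin 1
  Item 0.53 -> Bin 1 (now 0.88)
  Item 0.21 -> new Bin 2
  Item 0.59 -> Bin 2 (now 0.8)
  Item 0.64 -> new Bin 3
Total bins used = 3

3


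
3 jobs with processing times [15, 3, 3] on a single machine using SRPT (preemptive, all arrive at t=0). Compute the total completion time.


Since all jobs arrive at t=0, SRPT equals SPT ordering.
SPT order: [3, 3, 15]
Completion times:
  Job 1: p=3, C=3
  Job 2: p=3, C=6
  Job 3: p=15, C=21
Total completion time = 3 + 6 + 21 = 30

30


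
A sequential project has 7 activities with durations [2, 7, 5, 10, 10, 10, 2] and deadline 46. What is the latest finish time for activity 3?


LF(activity 3) = deadline - sum of successor durations
Successors: activities 4 through 7 with durations [10, 10, 10, 2]
Sum of successor durations = 32
LF = 46 - 32 = 14

14


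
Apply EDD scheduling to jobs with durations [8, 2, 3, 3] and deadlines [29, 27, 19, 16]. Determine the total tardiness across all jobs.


Sort by due date (EDD order): [(3, 16), (3, 19), (2, 27), (8, 29)]
Compute completion times and tardiness:
  Job 1: p=3, d=16, C=3, tardiness=max(0,3-16)=0
  Job 2: p=3, d=19, C=6, tardiness=max(0,6-19)=0
  Job 3: p=2, d=27, C=8, tardiness=max(0,8-27)=0
  Job 4: p=8, d=29, C=16, tardiness=max(0,16-29)=0
Total tardiness = 0

0


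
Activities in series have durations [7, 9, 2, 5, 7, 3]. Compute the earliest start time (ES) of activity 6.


Activity 6 starts after activities 1 through 5 complete.
Predecessor durations: [7, 9, 2, 5, 7]
ES = 7 + 9 + 2 + 5 + 7 = 30

30


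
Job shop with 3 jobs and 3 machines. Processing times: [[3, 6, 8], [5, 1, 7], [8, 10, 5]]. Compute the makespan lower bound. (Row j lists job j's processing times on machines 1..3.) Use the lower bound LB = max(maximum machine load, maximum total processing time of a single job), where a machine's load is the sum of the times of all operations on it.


Machine loads:
  Machine 1: 3 + 5 + 8 = 16
  Machine 2: 6 + 1 + 10 = 17
  Machine 3: 8 + 7 + 5 = 20
Max machine load = 20
Job totals:
  Job 1: 17
  Job 2: 13
  Job 3: 23
Max job total = 23
Lower bound = max(20, 23) = 23

23


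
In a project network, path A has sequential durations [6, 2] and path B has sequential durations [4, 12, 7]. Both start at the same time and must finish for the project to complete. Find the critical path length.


Path A total = 6 + 2 = 8
Path B total = 4 + 12 + 7 = 23
Critical path = longest path = max(8, 23) = 23

23


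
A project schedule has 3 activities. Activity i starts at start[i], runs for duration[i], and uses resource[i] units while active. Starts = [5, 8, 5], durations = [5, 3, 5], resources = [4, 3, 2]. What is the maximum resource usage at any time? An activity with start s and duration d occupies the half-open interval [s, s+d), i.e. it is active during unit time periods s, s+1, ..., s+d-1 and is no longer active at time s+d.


Each activity i is active on [start_i, start_i + duration_i).
Compute total resource usage per time slot:
  t=0: active resources = [], total = 0
  t=1: active resources = [], total = 0
  t=2: active resources = [], total = 0
  t=3: active resources = [], total = 0
  t=4: active resources = [], total = 0
  t=5: active resources = [4, 2], total = 6
  t=6: active resources = [4, 2], total = 6
  t=7: active resources = [4, 2], total = 6
  t=8: active resources = [4, 3, 2], total = 9
  t=9: active resources = [4, 3, 2], total = 9
  t=10: active resources = [3], total = 3
Peak resource demand = 9

9


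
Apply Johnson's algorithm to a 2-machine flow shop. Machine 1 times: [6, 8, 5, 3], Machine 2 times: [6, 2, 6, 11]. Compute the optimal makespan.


Apply Johnson's rule:
  Group 1 (a <= b): [(4, 3, 11), (3, 5, 6), (1, 6, 6)]
  Group 2 (a > b): [(2, 8, 2)]
Optimal job order: [4, 3, 1, 2]
Schedule:
  Job 4: M1 done at 3, M2 done at 14
  Job 3: M1 done at 8, M2 done at 20
  Job 1: M1 done at 14, M2 done at 26
  Job 2: M1 done at 22, M2 done at 28
Makespan = 28

28


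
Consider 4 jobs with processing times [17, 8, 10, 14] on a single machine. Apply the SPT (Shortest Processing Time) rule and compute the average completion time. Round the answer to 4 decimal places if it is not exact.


Sort jobs by processing time (SPT order): [8, 10, 14, 17]
Compute completion times sequentially:
  Job 1: processing = 8, completes at 8
  Job 2: processing = 10, completes at 18
  Job 3: processing = 14, completes at 32
  Job 4: processing = 17, completes at 49
Sum of completion times = 107
Average completion time = 107/4 = 26.75

26.75


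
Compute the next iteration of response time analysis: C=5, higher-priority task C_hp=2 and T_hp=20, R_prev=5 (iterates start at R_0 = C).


R_next = C + ceil(R_prev / T_hp) * C_hp
ceil(5 / 20) = ceil(0.25) = 1
Interference = 1 * 2 = 2
R_next = 5 + 2 = 7

7


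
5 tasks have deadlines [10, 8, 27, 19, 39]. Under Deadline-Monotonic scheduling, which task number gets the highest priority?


Sort tasks by relative deadline (ascending):
  Task 2: deadline = 8
  Task 1: deadline = 10
  Task 4: deadline = 19
  Task 3: deadline = 27
  Task 5: deadline = 39
Priority order (highest first): [2, 1, 4, 3, 5]
Highest priority task = 2

2


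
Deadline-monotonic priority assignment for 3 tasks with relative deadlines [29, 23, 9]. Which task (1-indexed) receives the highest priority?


Sort tasks by relative deadline (ascending):
  Task 3: deadline = 9
  Task 2: deadline = 23
  Task 1: deadline = 29
Priority order (highest first): [3, 2, 1]
Highest priority task = 3

3


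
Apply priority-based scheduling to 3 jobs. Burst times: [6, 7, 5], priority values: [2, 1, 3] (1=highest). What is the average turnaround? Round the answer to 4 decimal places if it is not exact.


Sort by priority (ascending = highest first):
Order: [(1, 7), (2, 6), (3, 5)]
Completion times:
  Priority 1, burst=7, C=7
  Priority 2, burst=6, C=13
  Priority 3, burst=5, C=18
Average turnaround = 38/3 = 12.6667

12.6667


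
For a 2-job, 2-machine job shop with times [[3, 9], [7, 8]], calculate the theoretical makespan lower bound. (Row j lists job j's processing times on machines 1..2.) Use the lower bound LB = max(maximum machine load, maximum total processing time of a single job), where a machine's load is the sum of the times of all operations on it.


Machine loads:
  Machine 1: 3 + 7 = 10
  Machine 2: 9 + 8 = 17
Max machine load = 17
Job totals:
  Job 1: 12
  Job 2: 15
Max job total = 15
Lower bound = max(17, 15) = 17

17


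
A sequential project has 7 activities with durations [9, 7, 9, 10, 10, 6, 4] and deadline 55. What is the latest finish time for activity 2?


LF(activity 2) = deadline - sum of successor durations
Successors: activities 3 through 7 with durations [9, 10, 10, 6, 4]
Sum of successor durations = 39
LF = 55 - 39 = 16

16


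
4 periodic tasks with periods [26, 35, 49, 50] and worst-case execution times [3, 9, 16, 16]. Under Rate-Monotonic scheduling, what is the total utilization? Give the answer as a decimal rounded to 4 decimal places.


Compute individual utilizations (exact fractions):
  Task 1: C/T = 3/26 (approx. 0.1154)
  Task 2: C/T = 9/35 (approx. 0.2571)
  Task 3: C/T = 16/49 (approx. 0.3265)
  Task 4: C/T = 16/50 = 8/25 (approx. 0.32)
Total utilization U = 3/26 + 9/35 + 16/49 + 8/25 = 32457/31850
Rounded to 4 decimal places: U = 1.0191
RM (Liu & Layland) bound for 4 tasks = 0.756828; compare with U = 32457/31850 (approx. 1.019058)
U > 1, so the task set is not schedulable (processor overloaded).

1.0191


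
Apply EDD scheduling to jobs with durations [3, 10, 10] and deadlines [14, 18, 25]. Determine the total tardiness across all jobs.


Sort by due date (EDD order): [(3, 14), (10, 18), (10, 25)]
Compute completion times and tardiness:
  Job 1: p=3, d=14, C=3, tardiness=max(0,3-14)=0
  Job 2: p=10, d=18, C=13, tardiness=max(0,13-18)=0
  Job 3: p=10, d=25, C=23, tardiness=max(0,23-25)=0
Total tardiness = 0

0
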